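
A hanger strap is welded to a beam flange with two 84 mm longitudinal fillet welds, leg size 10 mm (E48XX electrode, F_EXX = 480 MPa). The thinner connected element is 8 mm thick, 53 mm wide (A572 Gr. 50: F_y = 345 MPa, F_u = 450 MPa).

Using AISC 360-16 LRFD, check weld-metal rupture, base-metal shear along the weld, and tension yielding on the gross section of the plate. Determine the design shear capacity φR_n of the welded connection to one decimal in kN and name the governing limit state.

Weld metal: throat = 0.707×10 = 7.07 mm, L = 2×84 = 168 mm. φR_n = 0.75 × 0.6 × 480 × 7.07 × 168 = 256.6 kN.
Base metal shear (8 mm plate): yield φR_n = 1.0×0.6×345×8×168 = 278.2 kN; rupture φR_n = 0.75×0.6×450×8×168 = 272.2 kN; take 272.2 kN (rupture).
Tension yield (gross): A_g = 53×8 = 424 mm². φR_n = 0.90 × 345 × 424 = 131.7 kN.
Governing: min(256.6, 272.2, 131.7) = 131.7 kN → gross-section yield.

131.7 kN (gross-section yield governs)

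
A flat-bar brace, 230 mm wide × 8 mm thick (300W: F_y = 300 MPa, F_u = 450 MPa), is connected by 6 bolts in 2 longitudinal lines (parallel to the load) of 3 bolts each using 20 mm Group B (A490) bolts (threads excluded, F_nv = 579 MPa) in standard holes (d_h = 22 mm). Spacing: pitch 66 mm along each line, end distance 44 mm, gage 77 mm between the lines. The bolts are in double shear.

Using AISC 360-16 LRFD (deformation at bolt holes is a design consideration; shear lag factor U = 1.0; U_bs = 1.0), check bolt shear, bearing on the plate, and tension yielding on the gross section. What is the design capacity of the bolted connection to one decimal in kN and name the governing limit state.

Bolt shear: A_b = π(20)²/4 = 314.16 mm². φR_n = 0.75 × 579 × 314.16 × 6 × 2 = 1637.1 kN.
Bearing (8 mm plate, F_u = 450 MPa): end bolts L_c = 44 − 22/2 = 33, R_n = min(1.2×33×8×450, 2.4×20×8×450) = 142.56 kN/bolt; interior L_c = 66 − 22 = 44, R_n = 172.8 kN/bolt. φR_n = 0.75 × (2×142.56 + 4×172.8) = 732.2 kN.
Tension yield (gross): A_g = 230×8 = 1840 mm². φR_n = 0.90 × 300 × 1840 = 496.8 kN.
Governing: min(1637.1, 732.2, 496.8) = 496.8 kN → gross-section yield.

496.8 kN (gross-section yield governs)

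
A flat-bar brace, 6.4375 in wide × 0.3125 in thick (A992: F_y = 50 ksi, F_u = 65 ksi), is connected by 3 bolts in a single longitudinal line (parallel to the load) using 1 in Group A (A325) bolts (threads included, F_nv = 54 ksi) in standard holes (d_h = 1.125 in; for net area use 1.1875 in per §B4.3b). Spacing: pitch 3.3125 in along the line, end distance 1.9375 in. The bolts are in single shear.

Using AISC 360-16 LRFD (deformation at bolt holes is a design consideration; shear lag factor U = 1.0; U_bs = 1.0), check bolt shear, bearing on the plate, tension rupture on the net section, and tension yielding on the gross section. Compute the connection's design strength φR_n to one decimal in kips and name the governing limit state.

Bolt shear: A_b = π(1)²/4 = 0.7854 in². φR_n = 0.75 × 54 × 0.7854 × 3 × 1 = 95.4 kips.
Bearing (0.3125 in plate, F_u = 65 ksi): end bolts L_c = 1.9375 − 1.125/2 = 1.375, R_n = min(1.2×1.375×0.3125×65, 2.4×1×0.3125×65) = 33.516 kips/bolt; interior L_c = 3.3125 − 1.125 = 2.1875, R_n = 48.75 kips/bolt. φR_n = 0.75 × (1×33.516 + 2×48.75) = 98.3 kips.
Tension rupture (net): A_n = (6.4375 − 1×1.1875)×0.3125 = 1.6406 in² (U = 1.0, A_e = A_n). φR_n = 0.75 × 65 × 1.6406 = 80.0 kips.
Tension yield (gross): A_g = 6.4375×0.3125 = 2.0117 in². φR_n = 0.90 × 50 × 2.0117 = 90.5 kips.
Governing: min(95.4, 98.3, 80.0, 90.5) = 80.0 kips → net-section rupture.

80.0 kips (net-section rupture governs)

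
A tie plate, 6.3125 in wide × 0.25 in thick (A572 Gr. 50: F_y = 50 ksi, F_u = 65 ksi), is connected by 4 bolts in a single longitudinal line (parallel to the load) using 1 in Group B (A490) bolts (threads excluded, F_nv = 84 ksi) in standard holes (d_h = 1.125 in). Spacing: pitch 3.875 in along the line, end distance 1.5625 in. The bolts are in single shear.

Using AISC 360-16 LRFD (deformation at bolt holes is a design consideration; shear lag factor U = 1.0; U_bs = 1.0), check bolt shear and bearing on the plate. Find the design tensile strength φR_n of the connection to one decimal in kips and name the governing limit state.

102.4 kips (bearing governs)

Bolt shear: A_b = π(1)²/4 = 0.7854 in². φR_n = 0.75 × 84 × 0.7854 × 4 × 1 = 197.9 kips.
Bearing (0.25 in plate, F_u = 65 ksi): end bolts L_c = 1.5625 − 1.125/2 = 1, R_n = min(1.2×1×0.25×65, 2.4×1×0.25×65) = 19.5 kips/bolt; interior L_c = 3.875 − 1.125 = 2.75, R_n = 39 kips/bolt. φR_n = 0.75 × (1×19.5 + 3×39) = 102.4 kips.
Governing: min(197.9, 102.4) = 102.4 kips → bearing.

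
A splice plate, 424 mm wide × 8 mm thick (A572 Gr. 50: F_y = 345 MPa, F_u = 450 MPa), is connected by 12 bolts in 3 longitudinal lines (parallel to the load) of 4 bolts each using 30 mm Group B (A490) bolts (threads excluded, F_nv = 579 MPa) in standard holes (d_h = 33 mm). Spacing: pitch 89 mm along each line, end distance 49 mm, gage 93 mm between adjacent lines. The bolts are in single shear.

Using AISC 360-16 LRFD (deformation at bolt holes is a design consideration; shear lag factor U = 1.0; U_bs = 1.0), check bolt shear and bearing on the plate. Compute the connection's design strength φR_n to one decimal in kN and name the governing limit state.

Bolt shear: A_b = π(30)²/4 = 706.86 mm². φR_n = 0.75 × 579 × 706.86 × 12 × 1 = 3683.4 kN.
Bearing (8 mm plate, F_u = 450 MPa): end bolts L_c = 49 − 33/2 = 32.5, R_n = min(1.2×32.5×8×450, 2.4×30×8×450) = 140.4 kN/bolt; interior L_c = 89 − 33 = 56, R_n = 241.92 kN/bolt. φR_n = 0.75 × (3×140.4 + 9×241.92) = 1948.9 kN.
Governing: min(3683.4, 1948.9) = 1948.9 kN → bearing.

1948.9 kN (bearing governs)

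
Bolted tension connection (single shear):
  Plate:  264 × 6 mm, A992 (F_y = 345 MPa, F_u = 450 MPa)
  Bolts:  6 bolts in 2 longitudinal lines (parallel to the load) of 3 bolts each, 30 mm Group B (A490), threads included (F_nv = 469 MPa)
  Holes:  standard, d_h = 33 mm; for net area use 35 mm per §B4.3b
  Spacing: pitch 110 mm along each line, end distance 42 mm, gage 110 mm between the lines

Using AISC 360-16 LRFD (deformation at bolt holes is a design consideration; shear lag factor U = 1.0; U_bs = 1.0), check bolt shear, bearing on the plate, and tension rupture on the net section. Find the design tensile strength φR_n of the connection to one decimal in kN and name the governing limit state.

Bolt shear: A_b = π(30)²/4 = 706.86 mm². φR_n = 0.75 × 469 × 706.86 × 6 × 1 = 1491.8 kN.
Bearing (6 mm plate, F_u = 450 MPa): end bolts L_c = 42 − 33/2 = 25.5, R_n = min(1.2×25.5×6×450, 2.4×30×6×450) = 82.62 kN/bolt; interior L_c = 110 − 33 = 77, R_n = 194.4 kN/bolt. φR_n = 0.75 × (2×82.62 + 4×194.4) = 707.1 kN.
Tension rupture (net): A_n = (264 − 2×35)×6 = 1164 mm² (U = 1.0, A_e = A_n). φR_n = 0.75 × 450 × 1164 = 392.9 kN.
Governing: min(1491.8, 707.1, 392.9) = 392.9 kN → net-section rupture.

392.9 kN (net-section rupture governs)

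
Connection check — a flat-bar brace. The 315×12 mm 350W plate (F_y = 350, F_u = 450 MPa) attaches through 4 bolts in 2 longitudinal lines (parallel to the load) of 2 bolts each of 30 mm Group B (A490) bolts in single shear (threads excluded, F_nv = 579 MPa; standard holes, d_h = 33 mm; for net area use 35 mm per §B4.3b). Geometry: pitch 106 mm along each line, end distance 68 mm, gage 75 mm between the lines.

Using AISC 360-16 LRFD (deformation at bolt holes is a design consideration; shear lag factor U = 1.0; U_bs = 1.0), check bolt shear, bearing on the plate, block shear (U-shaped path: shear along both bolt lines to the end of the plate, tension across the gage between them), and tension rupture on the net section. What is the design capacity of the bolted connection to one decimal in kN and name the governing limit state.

Bolt shear: A_b = π(30)²/4 = 706.86 mm². φR_n = 0.75 × 579 × 706.86 × 4 × 1 = 1227.8 kN.
Bearing (12 mm plate, F_u = 450 MPa): end bolts L_c = 68 − 33/2 = 51.5, R_n = min(1.2×51.5×12×450, 2.4×30×12×450) = 333.72 kN/bolt; interior L_c = 106 − 33 = 73, R_n = 388.8 kN/bolt. φR_n = 0.75 × (2×333.72 + 2×388.8) = 1083.8 kN.
Block shear: shear path 2×[68+1×106] = 2×174 mm, A_gv = 4176, A_nv = 2×(174 − 1.5×35)×12 = 2916 mm²; tension across gage: (75 − 1×35)×12 = 480 mm². R_n = min(0.6×450×2916, 0.6×350×4176) + 1.0×450×480 = min(787.32, 876.96) + 216 = 1003.3 kN. φR_n = 0.75 × 1003.3 = 752.5 kN.
Tension rupture (net): A_n = (315 − 2×35)×12 = 2940 mm² (U = 1.0, A_e = A_n). φR_n = 0.75 × 450 × 2940 = 992.3 kN.
Governing: min(1227.8, 1083.8, 752.5, 992.3) = 752.5 kN → block shear.

752.5 kN (block shear governs)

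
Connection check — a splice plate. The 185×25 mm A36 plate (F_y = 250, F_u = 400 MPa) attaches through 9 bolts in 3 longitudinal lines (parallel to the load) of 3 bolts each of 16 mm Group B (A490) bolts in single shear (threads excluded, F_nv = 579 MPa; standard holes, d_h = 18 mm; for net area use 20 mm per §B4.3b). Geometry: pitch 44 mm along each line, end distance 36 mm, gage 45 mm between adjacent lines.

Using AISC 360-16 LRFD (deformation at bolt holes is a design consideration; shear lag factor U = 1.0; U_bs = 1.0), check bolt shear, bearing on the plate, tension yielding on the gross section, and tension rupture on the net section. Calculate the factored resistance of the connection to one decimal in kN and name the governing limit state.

Bolt shear: A_b = π(16)²/4 = 201.06 mm². φR_n = 0.75 × 579 × 201.06 × 9 × 1 = 785.8 kN.
Bearing (25 mm plate, F_u = 400 MPa): end bolts L_c = 36 − 18/2 = 27, R_n = min(1.2×27×25×400, 2.4×16×25×400) = 324 kN/bolt; interior L_c = 44 − 18 = 26, R_n = 312 kN/bolt. φR_n = 0.75 × (3×324 + 6×312) = 2133.0 kN.
Tension yield (gross): A_g = 185×25 = 4625 mm². φR_n = 0.90 × 250 × 4625 = 1040.6 kN.
Tension rupture (net): A_n = (185 − 3×20)×25 = 3125 mm² (U = 1.0, A_e = A_n). φR_n = 0.75 × 400 × 3125 = 937.5 kN.
Governing: min(785.8, 2133.0, 1040.6, 937.5) = 785.8 kN → bolt shear.

785.8 kN (bolt shear governs)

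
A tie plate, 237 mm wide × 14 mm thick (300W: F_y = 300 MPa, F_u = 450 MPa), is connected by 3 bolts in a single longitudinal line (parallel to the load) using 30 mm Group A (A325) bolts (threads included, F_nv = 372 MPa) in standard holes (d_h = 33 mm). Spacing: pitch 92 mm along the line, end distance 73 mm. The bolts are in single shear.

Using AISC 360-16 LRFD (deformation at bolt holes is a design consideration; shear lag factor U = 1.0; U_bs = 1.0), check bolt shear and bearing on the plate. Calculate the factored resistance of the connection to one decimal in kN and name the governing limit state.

Bolt shear: A_b = π(30)²/4 = 706.86 mm². φR_n = 0.75 × 372 × 706.86 × 3 × 1 = 591.6 kN.
Bearing (14 mm plate, F_u = 450 MPa): end bolts L_c = 73 − 33/2 = 56.5, R_n = min(1.2×56.5×14×450, 2.4×30×14×450) = 427.14 kN/bolt; interior L_c = 92 − 33 = 59, R_n = 446.04 kN/bolt. φR_n = 0.75 × (1×427.14 + 2×446.04) = 989.4 kN.
Governing: min(591.6, 989.4) = 591.6 kN → bolt shear.

591.6 kN (bolt shear governs)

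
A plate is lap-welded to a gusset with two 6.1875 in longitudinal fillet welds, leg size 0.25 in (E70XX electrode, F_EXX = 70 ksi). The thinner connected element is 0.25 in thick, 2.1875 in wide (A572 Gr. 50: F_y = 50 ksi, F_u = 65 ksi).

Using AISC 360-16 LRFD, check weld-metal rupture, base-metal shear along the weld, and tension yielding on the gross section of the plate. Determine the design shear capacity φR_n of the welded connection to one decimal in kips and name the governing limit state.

24.6 kips (gross-section yield governs)

Weld metal: throat = 0.707×0.25 = 0.17675 in, L = 2×6.1875 = 12.375 in. φR_n = 0.75 × 0.6 × 70 × 0.17675 × 12.375 = 68.9 kips.
Base metal shear (0.25 in plate): yield φR_n = 1.0×0.6×50×0.25×12.375 = 92.8 kips; rupture φR_n = 0.75×0.6×65×0.25×12.375 = 90.5 kips; take 90.5 kips (rupture).
Tension yield (gross): A_g = 2.1875×0.25 = 0.54688 in². φR_n = 0.90 × 50 × 0.54688 = 24.6 kips.
Governing: min(68.9, 90.5, 24.6) = 24.6 kips → gross-section yield.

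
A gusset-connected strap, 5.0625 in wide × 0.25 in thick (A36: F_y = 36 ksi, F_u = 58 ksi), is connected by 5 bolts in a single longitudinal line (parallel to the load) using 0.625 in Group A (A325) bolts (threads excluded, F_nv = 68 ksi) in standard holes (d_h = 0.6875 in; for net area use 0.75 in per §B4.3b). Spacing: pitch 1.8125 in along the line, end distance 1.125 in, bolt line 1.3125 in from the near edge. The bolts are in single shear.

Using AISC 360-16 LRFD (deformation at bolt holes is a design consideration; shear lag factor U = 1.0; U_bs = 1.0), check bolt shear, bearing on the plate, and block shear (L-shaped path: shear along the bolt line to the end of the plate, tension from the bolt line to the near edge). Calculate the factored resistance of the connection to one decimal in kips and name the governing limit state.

42.8 kips (block shear governs)

Bolt shear: A_b = π(0.625)²/4 = 0.3068 in². φR_n = 0.75 × 68 × 0.3068 × 5 × 1 = 78.2 kips.
Bearing (0.25 in plate, F_u = 58 ksi): end bolts L_c = 1.125 − 0.6875/2 = 0.78125, R_n = min(1.2×0.78125×0.25×58, 2.4×0.625×0.25×58) = 13.594 kips/bolt; interior L_c = 1.8125 − 0.6875 = 1.125, R_n = 19.575 kips/bolt. φR_n = 0.75 × (1×13.594 + 4×19.575) = 68.9 kips.
Block shear: shear path 1×[1.125+4×1.8125] = 1×8.375 in, A_gv = 2.0938, A_nv = 1×(8.375 − 4.5×0.75)×0.25 = 1.25 in²; tension to near edge: (1.3125 − 0.5×0.75)×0.25 = 0.23438 in². R_n = min(0.6×58×1.25, 0.6×36×2.0938) + 1.0×58×0.23438 = min(43.5, 45.226) + 13.594 = 57.094 kips. φR_n = 0.75 × 57.094 = 42.8 kips.
Governing: min(78.2, 68.9, 42.8) = 42.8 kips → block shear.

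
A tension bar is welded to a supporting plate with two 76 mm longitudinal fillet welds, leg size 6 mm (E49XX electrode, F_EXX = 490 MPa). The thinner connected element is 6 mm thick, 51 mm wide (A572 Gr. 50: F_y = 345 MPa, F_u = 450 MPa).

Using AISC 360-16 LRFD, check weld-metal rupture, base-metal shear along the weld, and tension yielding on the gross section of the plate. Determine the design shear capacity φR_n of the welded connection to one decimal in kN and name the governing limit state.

Weld metal: throat = 0.707×6 = 4.242 mm, L = 2×76 = 152 mm. φR_n = 0.75 × 0.6 × 490 × 4.242 × 152 = 142.2 kN.
Base metal shear (6 mm plate): yield φR_n = 1.0×0.6×345×6×152 = 188.8 kN; rupture φR_n = 0.75×0.6×450×6×152 = 184.7 kN; take 184.7 kN (rupture).
Tension yield (gross): A_g = 51×6 = 306 mm². φR_n = 0.90 × 345 × 306 = 95.0 kN.
Governing: min(142.2, 184.7, 95.0) = 95.0 kN → gross-section yield.

95.0 kN (gross-section yield governs)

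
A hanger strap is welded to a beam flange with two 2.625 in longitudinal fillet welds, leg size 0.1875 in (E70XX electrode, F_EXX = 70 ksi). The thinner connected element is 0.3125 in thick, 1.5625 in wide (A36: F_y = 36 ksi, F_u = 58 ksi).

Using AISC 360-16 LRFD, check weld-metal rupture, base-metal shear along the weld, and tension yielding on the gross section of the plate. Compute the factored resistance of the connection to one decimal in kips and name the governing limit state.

Weld metal: throat = 0.707×0.1875 = 0.13256 in, L = 2×2.625 = 5.25 in. φR_n = 0.75 × 0.6 × 70 × 0.13256 × 5.25 = 21.9 kips.
Base metal shear (0.3125 in plate): yield φR_n = 1.0×0.6×36×0.3125×5.25 = 35.4 kips; rupture φR_n = 0.75×0.6×58×0.3125×5.25 = 42.8 kips; take 35.4 kips (yield).
Tension yield (gross): A_g = 1.5625×0.3125 = 0.48828 in². φR_n = 0.90 × 36 × 0.48828 = 15.8 kips.
Governing: min(21.9, 35.4, 15.8) = 15.8 kips → gross-section yield.

15.8 kips (gross-section yield governs)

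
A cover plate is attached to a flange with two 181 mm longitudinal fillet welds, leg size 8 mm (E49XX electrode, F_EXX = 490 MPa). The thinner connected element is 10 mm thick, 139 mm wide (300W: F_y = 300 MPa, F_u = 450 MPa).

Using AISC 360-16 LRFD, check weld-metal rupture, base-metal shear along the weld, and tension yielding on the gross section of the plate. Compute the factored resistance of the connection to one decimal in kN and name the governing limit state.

Weld metal: throat = 0.707×8 = 5.656 mm, L = 2×181 = 362 mm. φR_n = 0.75 × 0.6 × 490 × 5.656 × 362 = 451.5 kN.
Base metal shear (10 mm plate): yield φR_n = 1.0×0.6×300×10×362 = 651.6 kN; rupture φR_n = 0.75×0.6×450×10×362 = 733.1 kN; take 651.6 kN (yield).
Tension yield (gross): A_g = 139×10 = 1390 mm². φR_n = 0.90 × 300 × 1390 = 375.3 kN.
Governing: min(451.5, 651.6, 375.3) = 375.3 kN → gross-section yield.

375.3 kN (gross-section yield governs)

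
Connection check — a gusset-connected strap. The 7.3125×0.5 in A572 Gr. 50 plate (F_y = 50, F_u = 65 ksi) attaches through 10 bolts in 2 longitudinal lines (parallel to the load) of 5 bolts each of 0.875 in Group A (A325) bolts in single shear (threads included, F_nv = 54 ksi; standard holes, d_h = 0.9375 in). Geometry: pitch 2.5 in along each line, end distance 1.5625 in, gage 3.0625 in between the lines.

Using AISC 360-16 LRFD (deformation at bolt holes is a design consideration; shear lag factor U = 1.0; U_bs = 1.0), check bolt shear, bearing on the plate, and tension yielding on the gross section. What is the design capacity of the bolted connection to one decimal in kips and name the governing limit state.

Bolt shear: A_b = π(0.875)²/4 = 0.60132 in². φR_n = 0.75 × 54 × 0.60132 × 10 × 1 = 243.5 kips.
Bearing (0.5 in plate, F_u = 65 ksi): end bolts L_c = 1.5625 − 0.9375/2 = 1.09375, R_n = min(1.2×1.09375×0.5×65, 2.4×0.875×0.5×65) = 42.656 kips/bolt; interior L_c = 2.5 − 0.9375 = 1.5625, R_n = 60.938 kips/bolt. φR_n = 0.75 × (2×42.656 + 8×60.938) = 429.6 kips.
Tension yield (gross): A_g = 7.3125×0.5 = 3.6563 in². φR_n = 0.90 × 50 × 3.6563 = 164.5 kips.
Governing: min(243.5, 429.6, 164.5) = 164.5 kips → gross-section yield.

164.5 kips (gross-section yield governs)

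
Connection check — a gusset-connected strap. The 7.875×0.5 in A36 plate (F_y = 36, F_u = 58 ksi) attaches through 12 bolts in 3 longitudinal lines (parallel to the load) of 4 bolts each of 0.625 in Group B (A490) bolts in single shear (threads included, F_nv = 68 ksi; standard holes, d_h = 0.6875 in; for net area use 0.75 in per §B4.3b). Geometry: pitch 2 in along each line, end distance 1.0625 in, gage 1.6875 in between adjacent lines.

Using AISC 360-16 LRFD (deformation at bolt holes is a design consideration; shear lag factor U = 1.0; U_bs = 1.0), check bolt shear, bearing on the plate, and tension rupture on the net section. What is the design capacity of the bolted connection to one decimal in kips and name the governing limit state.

122.3 kips (net-section rupture governs)

Bolt shear: A_b = π(0.625)²/4 = 0.3068 in². φR_n = 0.75 × 68 × 0.3068 × 12 × 1 = 187.8 kips.
Bearing (0.5 in plate, F_u = 58 ksi): end bolts L_c = 1.0625 − 0.6875/2 = 0.71875, R_n = min(1.2×0.71875×0.5×58, 2.4×0.625×0.5×58) = 25.013 kips/bolt; interior L_c = 2 − 0.6875 = 1.3125, R_n = 43.5 kips/bolt. φR_n = 0.75 × (3×25.013 + 9×43.5) = 349.9 kips.
Tension rupture (net): A_n = (7.875 − 3×0.75)×0.5 = 2.8125 in² (U = 1.0, A_e = A_n). φR_n = 0.75 × 58 × 2.8125 = 122.3 kips.
Governing: min(187.8, 349.9, 122.3) = 122.3 kips → net-section rupture.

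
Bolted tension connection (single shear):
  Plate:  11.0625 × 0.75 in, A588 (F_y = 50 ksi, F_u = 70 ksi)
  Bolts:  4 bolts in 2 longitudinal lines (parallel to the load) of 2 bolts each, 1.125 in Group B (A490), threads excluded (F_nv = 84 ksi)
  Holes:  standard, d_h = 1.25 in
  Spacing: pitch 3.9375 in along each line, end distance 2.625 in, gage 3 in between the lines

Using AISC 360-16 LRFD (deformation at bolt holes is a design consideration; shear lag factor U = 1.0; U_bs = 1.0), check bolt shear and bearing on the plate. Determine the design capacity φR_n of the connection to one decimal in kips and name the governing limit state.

Bolt shear: A_b = π(1.125)²/4 = 0.99402 in². φR_n = 0.75 × 84 × 0.99402 × 4 × 1 = 250.5 kips.
Bearing (0.75 in plate, F_u = 70 ksi): end bolts L_c = 2.625 − 1.25/2 = 2, R_n = min(1.2×2×0.75×70, 2.4×1.125×0.75×70) = 126 kips/bolt; interior L_c = 3.9375 − 1.25 = 2.6875, R_n = 141.75 kips/bolt. φR_n = 0.75 × (2×126 + 2×141.75) = 401.6 kips.
Governing: min(250.5, 401.6) = 250.5 kips → bolt shear.

250.5 kips (bolt shear governs)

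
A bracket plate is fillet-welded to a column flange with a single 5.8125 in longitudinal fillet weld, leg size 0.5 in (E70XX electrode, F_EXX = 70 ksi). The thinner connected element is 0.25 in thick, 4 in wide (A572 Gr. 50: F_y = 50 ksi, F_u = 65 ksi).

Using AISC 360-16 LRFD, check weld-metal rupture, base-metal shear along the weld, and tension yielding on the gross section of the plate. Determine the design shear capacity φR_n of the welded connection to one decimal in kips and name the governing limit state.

42.5 kips (base-metal shear governs)

Weld metal: throat = 0.707×0.5 = 0.3535 in, L = 5.8125 in. φR_n = 0.75 × 0.6 × 70 × 0.3535 × 5.8125 = 64.7 kips.
Base metal shear (0.25 in plate): yield φR_n = 1.0×0.6×50×0.25×5.8125 = 43.6 kips; rupture φR_n = 0.75×0.6×65×0.25×5.8125 = 42.5 kips; take 42.5 kips (rupture).
Tension yield (gross): A_g = 4×0.25 = 1 in². φR_n = 0.90 × 50 × 1 = 45.0 kips.
Governing: min(64.7, 42.5, 45.0) = 42.5 kips → base-metal shear.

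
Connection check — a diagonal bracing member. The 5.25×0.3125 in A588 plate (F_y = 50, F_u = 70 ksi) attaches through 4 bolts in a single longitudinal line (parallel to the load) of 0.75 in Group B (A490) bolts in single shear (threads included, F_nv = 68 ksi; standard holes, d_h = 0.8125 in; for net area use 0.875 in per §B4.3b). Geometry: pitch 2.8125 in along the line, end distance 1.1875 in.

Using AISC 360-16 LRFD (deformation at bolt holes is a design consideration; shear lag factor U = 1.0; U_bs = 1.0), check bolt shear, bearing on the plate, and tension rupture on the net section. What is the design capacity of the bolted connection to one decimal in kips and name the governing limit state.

71.8 kips (net-section rupture governs)

Bolt shear: A_b = π(0.75)²/4 = 0.44179 in². φR_n = 0.75 × 68 × 0.44179 × 4 × 1 = 90.1 kips.
Bearing (0.3125 in plate, F_u = 70 ksi): end bolts L_c = 1.1875 − 0.8125/2 = 0.78125, R_n = min(1.2×0.78125×0.3125×70, 2.4×0.75×0.3125×70) = 20.508 kips/bolt; interior L_c = 2.8125 − 0.8125 = 2, R_n = 39.375 kips/bolt. φR_n = 0.75 × (1×20.508 + 3×39.375) = 104.0 kips.
Tension rupture (net): A_n = (5.25 − 1×0.875)×0.3125 = 1.3672 in² (U = 1.0, A_e = A_n). φR_n = 0.75 × 70 × 1.3672 = 71.8 kips.
Governing: min(90.1, 104.0, 71.8) = 71.8 kips → net-section rupture.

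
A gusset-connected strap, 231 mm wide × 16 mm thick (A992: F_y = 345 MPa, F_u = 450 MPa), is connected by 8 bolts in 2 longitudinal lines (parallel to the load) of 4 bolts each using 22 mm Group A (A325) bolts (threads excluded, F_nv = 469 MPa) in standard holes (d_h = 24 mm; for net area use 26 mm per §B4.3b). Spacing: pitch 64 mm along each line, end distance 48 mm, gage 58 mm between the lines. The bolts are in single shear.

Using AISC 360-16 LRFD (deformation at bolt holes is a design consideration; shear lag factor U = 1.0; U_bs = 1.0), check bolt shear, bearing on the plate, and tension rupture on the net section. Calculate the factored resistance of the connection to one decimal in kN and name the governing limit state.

Bolt shear: A_b = π(22)²/4 = 380.13 mm². φR_n = 0.75 × 469 × 380.13 × 8 × 1 = 1069.7 kN.
Bearing (16 mm plate, F_u = 450 MPa): end bolts L_c = 48 − 24/2 = 36, R_n = min(1.2×36×16×450, 2.4×22×16×450) = 311.04 kN/bolt; interior L_c = 64 − 24 = 40, R_n = 345.6 kN/bolt. φR_n = 0.75 × (2×311.04 + 6×345.6) = 2021.8 kN.
Tension rupture (net): A_n = (231 − 2×26)×16 = 2864 mm² (U = 1.0, A_e = A_n). φR_n = 0.75 × 450 × 2864 = 966.6 kN.
Governing: min(1069.7, 2021.8, 966.6) = 966.6 kN → net-section rupture.

966.6 kN (net-section rupture governs)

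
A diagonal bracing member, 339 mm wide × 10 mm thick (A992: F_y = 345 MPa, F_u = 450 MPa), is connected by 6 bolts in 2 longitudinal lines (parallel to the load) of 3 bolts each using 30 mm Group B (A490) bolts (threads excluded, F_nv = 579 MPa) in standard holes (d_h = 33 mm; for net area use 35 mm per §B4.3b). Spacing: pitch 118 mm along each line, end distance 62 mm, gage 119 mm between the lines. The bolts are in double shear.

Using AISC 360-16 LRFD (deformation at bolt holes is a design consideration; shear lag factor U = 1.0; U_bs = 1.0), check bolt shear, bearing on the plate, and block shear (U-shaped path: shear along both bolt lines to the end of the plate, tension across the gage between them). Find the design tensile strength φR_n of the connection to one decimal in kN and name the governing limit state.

1136.0 kN (block shear governs)

Bolt shear: A_b = π(30)²/4 = 706.86 mm². φR_n = 0.75 × 579 × 706.86 × 6 × 2 = 3683.4 kN.
Bearing (10 mm plate, F_u = 450 MPa): end bolts L_c = 62 − 33/2 = 45.5, R_n = min(1.2×45.5×10×450, 2.4×30×10×450) = 245.7 kN/bolt; interior L_c = 118 − 33 = 85, R_n = 324 kN/bolt. φR_n = 0.75 × (2×245.7 + 4×324) = 1340.6 kN.
Block shear: shear path 2×[62+2×118] = 2×298 mm, A_gv = 5960, A_nv = 2×(298 − 2.5×35)×10 = 4210 mm²; tension across gage: (119 − 1×35)×10 = 840 mm². R_n = min(0.6×450×4210, 0.6×345×5960) + 1.0×450×840 = min(1136.7, 1233.7) + 378 = 1514.7 kN. φR_n = 0.75 × 1514.7 = 1136.0 kN.
Governing: min(3683.4, 1340.6, 1136.0) = 1136.0 kN → block shear.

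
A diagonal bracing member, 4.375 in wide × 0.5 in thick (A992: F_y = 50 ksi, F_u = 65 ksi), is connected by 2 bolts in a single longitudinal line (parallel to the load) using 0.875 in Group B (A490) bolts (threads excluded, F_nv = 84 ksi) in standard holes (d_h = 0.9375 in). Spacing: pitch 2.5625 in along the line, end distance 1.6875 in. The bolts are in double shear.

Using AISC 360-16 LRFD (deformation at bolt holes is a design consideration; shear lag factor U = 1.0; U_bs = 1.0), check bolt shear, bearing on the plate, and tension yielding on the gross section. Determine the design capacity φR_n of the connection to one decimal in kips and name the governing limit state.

Bolt shear: A_b = π(0.875)²/4 = 0.60132 in². φR_n = 0.75 × 84 × 0.60132 × 2 × 2 = 151.5 kips.
Bearing (0.5 in plate, F_u = 65 ksi): end bolts L_c = 1.6875 − 0.9375/2 = 1.21875, R_n = min(1.2×1.21875×0.5×65, 2.4×0.875×0.5×65) = 47.531 kips/bolt; interior L_c = 2.5625 − 0.9375 = 1.625, R_n = 63.375 kips/bolt. φR_n = 0.75 × (1×47.531 + 1×63.375) = 83.2 kips.
Tension yield (gross): A_g = 4.375×0.5 = 2.1875 in². φR_n = 0.90 × 50 × 2.1875 = 98.4 kips.
Governing: min(151.5, 83.2, 98.4) = 83.2 kips → bearing.

83.2 kips (bearing governs)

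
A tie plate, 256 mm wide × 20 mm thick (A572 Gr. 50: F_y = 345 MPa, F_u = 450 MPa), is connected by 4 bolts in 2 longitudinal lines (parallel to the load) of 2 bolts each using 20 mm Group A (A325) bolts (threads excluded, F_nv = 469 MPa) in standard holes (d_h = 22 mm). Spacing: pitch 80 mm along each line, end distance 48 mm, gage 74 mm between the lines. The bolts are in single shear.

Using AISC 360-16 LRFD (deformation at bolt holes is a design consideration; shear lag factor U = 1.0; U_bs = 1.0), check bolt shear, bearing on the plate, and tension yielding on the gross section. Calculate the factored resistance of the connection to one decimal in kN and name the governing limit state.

Bolt shear: A_b = π(20)²/4 = 314.16 mm². φR_n = 0.75 × 469 × 314.16 × 4 × 1 = 442.0 kN.
Bearing (20 mm plate, F_u = 450 MPa): end bolts L_c = 48 − 22/2 = 37, R_n = min(1.2×37×20×450, 2.4×20×20×450) = 399.6 kN/bolt; interior L_c = 80 − 22 = 58, R_n = 432 kN/bolt. φR_n = 0.75 × (2×399.6 + 2×432) = 1247.4 kN.
Tension yield (gross): A_g = 256×20 = 5120 mm². φR_n = 0.90 × 345 × 5120 = 1589.8 kN.
Governing: min(442.0, 1247.4, 1589.8) = 442.0 kN → bolt shear.

442.0 kN (bolt shear governs)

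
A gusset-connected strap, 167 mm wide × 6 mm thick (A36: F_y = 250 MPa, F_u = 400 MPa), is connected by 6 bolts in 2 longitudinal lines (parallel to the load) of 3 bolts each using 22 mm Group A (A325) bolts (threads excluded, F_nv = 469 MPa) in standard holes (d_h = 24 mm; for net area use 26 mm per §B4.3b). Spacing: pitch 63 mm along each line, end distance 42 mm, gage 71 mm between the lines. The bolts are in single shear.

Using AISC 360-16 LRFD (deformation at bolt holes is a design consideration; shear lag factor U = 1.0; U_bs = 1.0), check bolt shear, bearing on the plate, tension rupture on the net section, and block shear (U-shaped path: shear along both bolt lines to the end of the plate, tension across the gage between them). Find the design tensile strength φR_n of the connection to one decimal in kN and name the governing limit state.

207.0 kN (net-section rupture governs)

Bolt shear: A_b = π(22)²/4 = 380.13 mm². φR_n = 0.75 × 469 × 380.13 × 6 × 1 = 802.3 kN.
Bearing (6 mm plate, F_u = 400 MPa): end bolts L_c = 42 − 24/2 = 30, R_n = min(1.2×30×6×400, 2.4×22×6×400) = 86.4 kN/bolt; interior L_c = 63 − 24 = 39, R_n = 112.32 kN/bolt. φR_n = 0.75 × (2×86.4 + 4×112.32) = 466.6 kN.
Tension rupture (net): A_n = (167 − 2×26)×6 = 690 mm² (U = 1.0, A_e = A_n). φR_n = 0.75 × 400 × 690 = 207.0 kN.
Block shear: shear path 2×[42+2×63] = 2×168 mm, A_gv = 2016, A_nv = 2×(168 − 2.5×26)×6 = 1236 mm²; tension across gage: (71 − 1×26)×6 = 270 mm². R_n = min(0.6×400×1236, 0.6×250×2016) + 1.0×400×270 = min(296.64, 302.4) + 108 = 404.64 kN. φR_n = 0.75 × 404.64 = 303.5 kN.
Governing: min(802.3, 466.6, 207.0, 303.5) = 207.0 kN → net-section rupture.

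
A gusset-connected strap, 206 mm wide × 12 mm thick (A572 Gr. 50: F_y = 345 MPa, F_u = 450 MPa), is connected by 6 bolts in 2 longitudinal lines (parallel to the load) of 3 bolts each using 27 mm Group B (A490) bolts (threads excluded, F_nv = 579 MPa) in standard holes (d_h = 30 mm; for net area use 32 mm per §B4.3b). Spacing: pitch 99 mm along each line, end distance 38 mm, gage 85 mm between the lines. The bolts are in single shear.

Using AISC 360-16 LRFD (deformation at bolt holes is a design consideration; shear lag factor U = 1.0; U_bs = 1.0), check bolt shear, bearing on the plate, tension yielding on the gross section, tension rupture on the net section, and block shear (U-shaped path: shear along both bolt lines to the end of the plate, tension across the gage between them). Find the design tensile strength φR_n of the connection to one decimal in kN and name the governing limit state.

575.1 kN (net-section rupture governs)

Bolt shear: A_b = π(27)²/4 = 572.56 mm². φR_n = 0.75 × 579 × 572.56 × 6 × 1 = 1491.8 kN.
Bearing (12 mm plate, F_u = 450 MPa): end bolts L_c = 38 − 30/2 = 23, R_n = min(1.2×23×12×450, 2.4×27×12×450) = 149.04 kN/bolt; interior L_c = 99 − 30 = 69, R_n = 349.92 kN/bolt. φR_n = 0.75 × (2×149.04 + 4×349.92) = 1273.3 kN.
Tension yield (gross): A_g = 206×12 = 2472 mm². φR_n = 0.90 × 345 × 2472 = 767.6 kN.
Tension rupture (net): A_n = (206 − 2×32)×12 = 1704 mm² (U = 1.0, A_e = A_n). φR_n = 0.75 × 450 × 1704 = 575.1 kN.
Block shear: shear path 2×[38+2×99] = 2×236 mm, A_gv = 5664, A_nv = 2×(236 − 2.5×32)×12 = 3744 mm²; tension across gage: (85 − 1×32)×12 = 636 mm². R_n = min(0.6×450×3744, 0.6×345×5664) + 1.0×450×636 = min(1010.9, 1172.4) + 286.2 = 1297.1 kN. φR_n = 0.75 × 1297.1 = 972.8 kN.
Governing: min(1491.8, 1273.3, 767.6, 575.1, 972.8) = 575.1 kN → net-section rupture.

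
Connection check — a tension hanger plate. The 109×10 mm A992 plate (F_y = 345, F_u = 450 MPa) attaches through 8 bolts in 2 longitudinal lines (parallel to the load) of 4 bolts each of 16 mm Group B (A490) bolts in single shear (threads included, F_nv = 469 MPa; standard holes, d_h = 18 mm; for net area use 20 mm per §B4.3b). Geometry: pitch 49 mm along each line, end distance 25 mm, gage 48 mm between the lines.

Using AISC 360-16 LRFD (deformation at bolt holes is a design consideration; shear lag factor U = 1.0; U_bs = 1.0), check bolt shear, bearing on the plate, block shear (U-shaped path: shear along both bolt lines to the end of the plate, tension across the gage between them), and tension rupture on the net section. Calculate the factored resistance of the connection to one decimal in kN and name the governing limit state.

Bolt shear: A_b = π(16)²/4 = 201.06 mm². φR_n = 0.75 × 469 × 201.06 × 8 × 1 = 565.8 kN.
Bearing (10 mm plate, F_u = 450 MPa): end bolts L_c = 25 − 18/2 = 16, R_n = min(1.2×16×10×450, 2.4×16×10×450) = 86.4 kN/bolt; interior L_c = 49 − 18 = 31, R_n = 167.4 kN/bolt. φR_n = 0.75 × (2×86.4 + 6×167.4) = 882.9 kN.
Block shear: shear path 2×[25+3×49] = 2×172 mm, A_gv = 3440, A_nv = 2×(172 − 3.5×20)×10 = 2040 mm²; tension across gage: (48 − 1×20)×10 = 280 mm². R_n = min(0.6×450×2040, 0.6×345×3440) + 1.0×450×280 = min(550.8, 712.08) + 126 = 676.8 kN. φR_n = 0.75 × 676.8 = 507.6 kN.
Tension rupture (net): A_n = (109 − 2×20)×10 = 690 mm² (U = 1.0, A_e = A_n). φR_n = 0.75 × 450 × 690 = 232.9 kN.
Governing: min(565.8, 882.9, 507.6, 232.9) = 232.9 kN → net-section rupture.

232.9 kN (net-section rupture governs)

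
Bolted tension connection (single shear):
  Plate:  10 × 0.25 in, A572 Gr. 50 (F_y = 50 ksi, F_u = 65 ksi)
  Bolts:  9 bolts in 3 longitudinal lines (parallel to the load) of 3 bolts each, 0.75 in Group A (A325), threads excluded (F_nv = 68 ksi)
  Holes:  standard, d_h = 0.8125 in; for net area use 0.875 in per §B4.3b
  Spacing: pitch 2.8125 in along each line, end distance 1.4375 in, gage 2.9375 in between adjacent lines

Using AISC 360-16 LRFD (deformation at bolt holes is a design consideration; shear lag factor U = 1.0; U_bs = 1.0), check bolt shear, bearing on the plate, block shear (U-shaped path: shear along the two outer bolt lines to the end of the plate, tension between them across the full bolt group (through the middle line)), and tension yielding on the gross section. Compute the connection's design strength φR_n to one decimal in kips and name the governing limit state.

112.5 kips (gross-section yield governs)

Bolt shear: A_b = π(0.75)²/4 = 0.44179 in². φR_n = 0.75 × 68 × 0.44179 × 9 × 1 = 202.8 kips.
Bearing (0.25 in plate, F_u = 65 ksi): end bolts L_c = 1.4375 − 0.8125/2 = 1.03125, R_n = min(1.2×1.03125×0.25×65, 2.4×0.75×0.25×65) = 20.109 kips/bolt; interior L_c = 2.8125 − 0.8125 = 2, R_n = 29.25 kips/bolt. φR_n = 0.75 × (3×20.109 + 6×29.25) = 176.9 kips.
Block shear: shear path 2×[1.4375+2×2.8125] = 2×7.0625 in, A_gv = 3.5313, A_nv = 2×(7.0625 − 2.5×0.875)×0.25 = 2.4375 in²; tension across gage: (5.875 − 2×0.875)×0.25 = 1.0313 in². R_n = min(0.6×65×2.4375, 0.6×50×3.5313) + 1.0×65×1.0313 = min(95.063, 105.94) + 67.035 = 162.1 kips. φR_n = 0.75 × 162.1 = 121.6 kips.
Tension yield (gross): A_g = 10×0.25 = 2.5 in². φR_n = 0.90 × 50 × 2.5 = 112.5 kips.
Governing: min(202.8, 176.9, 121.6, 112.5) = 112.5 kips → gross-section yield.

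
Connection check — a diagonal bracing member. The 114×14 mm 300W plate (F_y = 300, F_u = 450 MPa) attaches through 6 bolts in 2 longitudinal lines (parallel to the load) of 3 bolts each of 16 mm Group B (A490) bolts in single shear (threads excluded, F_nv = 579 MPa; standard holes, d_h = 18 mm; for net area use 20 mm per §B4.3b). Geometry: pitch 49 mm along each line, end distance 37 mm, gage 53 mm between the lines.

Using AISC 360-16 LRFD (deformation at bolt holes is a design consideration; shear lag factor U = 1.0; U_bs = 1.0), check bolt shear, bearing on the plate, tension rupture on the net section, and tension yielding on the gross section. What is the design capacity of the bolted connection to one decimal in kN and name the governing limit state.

Bolt shear: A_b = π(16)²/4 = 201.06 mm². φR_n = 0.75 × 579 × 201.06 × 6 × 1 = 523.9 kN.
Bearing (14 mm plate, F_u = 450 MPa): end bolts L_c = 37 − 18/2 = 28, R_n = min(1.2×28×14×450, 2.4×16×14×450) = 211.68 kN/bolt; interior L_c = 49 − 18 = 31, R_n = 234.36 kN/bolt. φR_n = 0.75 × (2×211.68 + 4×234.36) = 1020.6 kN.
Tension rupture (net): A_n = (114 − 2×20)×14 = 1036 mm² (U = 1.0, A_e = A_n). φR_n = 0.75 × 450 × 1036 = 349.7 kN.
Tension yield (gross): A_g = 114×14 = 1596 mm². φR_n = 0.90 × 300 × 1596 = 430.9 kN.
Governing: min(523.9, 1020.6, 349.7, 430.9) = 349.7 kN → net-section rupture.

349.7 kN (net-section rupture governs)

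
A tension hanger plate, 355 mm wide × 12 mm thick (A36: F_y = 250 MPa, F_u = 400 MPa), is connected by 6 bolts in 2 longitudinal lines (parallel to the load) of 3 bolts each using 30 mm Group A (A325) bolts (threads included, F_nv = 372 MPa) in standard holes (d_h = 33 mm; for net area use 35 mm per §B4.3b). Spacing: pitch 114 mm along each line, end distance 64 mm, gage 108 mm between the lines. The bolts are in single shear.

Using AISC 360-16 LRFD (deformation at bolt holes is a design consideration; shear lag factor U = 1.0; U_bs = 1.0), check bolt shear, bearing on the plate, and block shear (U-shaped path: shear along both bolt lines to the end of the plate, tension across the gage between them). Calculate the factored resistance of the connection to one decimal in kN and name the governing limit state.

Bolt shear: A_b = π(30)²/4 = 706.86 mm². φR_n = 0.75 × 372 × 706.86 × 6 × 1 = 1183.3 kN.
Bearing (12 mm plate, F_u = 400 MPa): end bolts L_c = 64 − 33/2 = 47.5, R_n = min(1.2×47.5×12×400, 2.4×30×12×400) = 273.6 kN/bolt; interior L_c = 114 − 33 = 81, R_n = 345.6 kN/bolt. φR_n = 0.75 × (2×273.6 + 4×345.6) = 1447.2 kN.
Block shear: shear path 2×[64+2×114] = 2×292 mm, A_gv = 7008, A_nv = 2×(292 − 2.5×35)×12 = 4908 mm²; tension across gage: (108 − 1×35)×12 = 876 mm². R_n = min(0.6×400×4908, 0.6×250×7008) + 1.0×400×876 = min(1177.9, 1051.2) + 350.4 = 1401.6 kN. φR_n = 0.75 × 1401.6 = 1051.2 kN.
Governing: min(1183.3, 1447.2, 1051.2) = 1051.2 kN → block shear.

1051.2 kN (block shear governs)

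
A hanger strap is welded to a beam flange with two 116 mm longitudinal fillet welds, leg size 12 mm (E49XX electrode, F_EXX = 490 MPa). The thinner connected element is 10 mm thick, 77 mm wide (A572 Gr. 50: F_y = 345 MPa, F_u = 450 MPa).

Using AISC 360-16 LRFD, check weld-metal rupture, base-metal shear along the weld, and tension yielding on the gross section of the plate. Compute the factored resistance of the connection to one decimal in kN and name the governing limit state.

239.1 kN (gross-section yield governs)

Weld metal: throat = 0.707×12 = 8.484 mm, L = 2×116 = 232 mm. φR_n = 0.75 × 0.6 × 490 × 8.484 × 232 = 434.0 kN.
Base metal shear (10 mm plate): yield φR_n = 1.0×0.6×345×10×232 = 480.2 kN; rupture φR_n = 0.75×0.6×450×10×232 = 469.8 kN; take 469.8 kN (rupture).
Tension yield (gross): A_g = 77×10 = 770 mm². φR_n = 0.90 × 345 × 770 = 239.1 kN.
Governing: min(434.0, 469.8, 239.1) = 239.1 kN → gross-section yield.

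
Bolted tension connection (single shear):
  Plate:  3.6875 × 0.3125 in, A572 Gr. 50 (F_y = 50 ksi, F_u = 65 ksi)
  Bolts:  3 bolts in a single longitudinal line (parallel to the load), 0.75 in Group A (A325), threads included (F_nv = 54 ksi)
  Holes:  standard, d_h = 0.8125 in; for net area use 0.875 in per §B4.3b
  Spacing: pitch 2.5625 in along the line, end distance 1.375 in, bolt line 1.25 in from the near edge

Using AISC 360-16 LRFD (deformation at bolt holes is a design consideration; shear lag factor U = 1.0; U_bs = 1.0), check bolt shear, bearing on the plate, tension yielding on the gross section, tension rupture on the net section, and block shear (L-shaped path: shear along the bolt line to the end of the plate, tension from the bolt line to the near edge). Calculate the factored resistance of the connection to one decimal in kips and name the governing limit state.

Bolt shear: A_b = π(0.75)²/4 = 0.44179 in². φR_n = 0.75 × 54 × 0.44179 × 3 × 1 = 53.7 kips.
Bearing (0.3125 in plate, F_u = 65 ksi): end bolts L_c = 1.375 − 0.8125/2 = 0.96875, R_n = min(1.2×0.96875×0.3125×65, 2.4×0.75×0.3125×65) = 23.613 kips/bolt; interior L_c = 2.5625 − 0.8125 = 1.75, R_n = 36.563 kips/bolt. φR_n = 0.75 × (1×23.613 + 2×36.563) = 72.6 kips.
Tension yield (gross): A_g = 3.6875×0.3125 = 1.1523 in². φR_n = 0.90 × 50 × 1.1523 = 51.9 kips.
Tension rupture (net): A_n = (3.6875 − 1×0.875)×0.3125 = 0.87891 in² (U = 1.0, A_e = A_n). φR_n = 0.75 × 65 × 0.87891 = 42.8 kips.
Block shear: shear path 1×[1.375+2×2.5625] = 1×6.5 in, A_gv = 2.0313, A_nv = 1×(6.5 − 2.5×0.875)×0.3125 = 1.3477 in²; tension to near edge: (1.25 − 0.5×0.875)×0.3125 = 0.25391 in². R_n = min(0.6×65×1.3477, 0.6×50×2.0313) + 1.0×65×0.25391 = min(52.56, 60.939) + 16.504 = 69.064 kips. φR_n = 0.75 × 69.064 = 51.8 kips.
Governing: min(53.7, 72.6, 51.9, 42.8, 51.8) = 42.8 kips → net-section rupture.

42.8 kips (net-section rupture governs)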